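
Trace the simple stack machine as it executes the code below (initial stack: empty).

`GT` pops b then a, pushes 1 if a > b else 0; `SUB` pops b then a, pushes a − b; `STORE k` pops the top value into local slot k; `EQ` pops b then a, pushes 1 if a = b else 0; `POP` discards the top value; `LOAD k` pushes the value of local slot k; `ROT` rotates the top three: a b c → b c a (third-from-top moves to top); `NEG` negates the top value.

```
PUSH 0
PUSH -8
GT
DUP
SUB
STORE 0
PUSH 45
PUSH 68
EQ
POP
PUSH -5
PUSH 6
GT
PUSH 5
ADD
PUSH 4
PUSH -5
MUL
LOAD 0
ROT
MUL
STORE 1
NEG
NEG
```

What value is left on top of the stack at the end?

PUSH 0  : 0
PUSH -8 : 0 -8
GT      : 1
DUP     : 1 1
SUB     : 0
STORE 0 : (empty)
PUSH 45 : 45
PUSH 68 : 45 68
EQ      : 0
POP     : (empty)
PUSH -5 : -5
PUSH 6  : -5 6
GT      : 0
PUSH 5  : 0 5
ADD     : 5
PUSH 4  : 5 4
PUSH -5 : 5 4 -5
MUL     : 5 -20
LOAD 0  : 5 -20 0
ROT     : -20 0 5
MUL     : -20 0
STORE 1 : -20
NEG     : 20
NEG     : -20

-20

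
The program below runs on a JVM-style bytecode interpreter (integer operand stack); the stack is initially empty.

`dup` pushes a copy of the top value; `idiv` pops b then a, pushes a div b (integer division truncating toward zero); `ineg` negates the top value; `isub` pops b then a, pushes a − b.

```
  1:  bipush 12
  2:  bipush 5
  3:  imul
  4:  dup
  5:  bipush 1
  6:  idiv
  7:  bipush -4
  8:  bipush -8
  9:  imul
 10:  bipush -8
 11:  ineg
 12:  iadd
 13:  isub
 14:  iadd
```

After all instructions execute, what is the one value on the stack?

80

bipush 12 → 12
bipush 5  → 12 5
imul      → 60
dup       → 60 60
bipush 1  → 60 60 1
idiv      → 60 60
bipush -4 → 60 60 -4
bipush -8 → 60 60 -4 -8
imul      → 60 60 32
bipush -8 → 60 60 32 -8
ineg      → 60 60 32 8
iadd      → 60 60 40
isub      → 60 20
iadd      → 80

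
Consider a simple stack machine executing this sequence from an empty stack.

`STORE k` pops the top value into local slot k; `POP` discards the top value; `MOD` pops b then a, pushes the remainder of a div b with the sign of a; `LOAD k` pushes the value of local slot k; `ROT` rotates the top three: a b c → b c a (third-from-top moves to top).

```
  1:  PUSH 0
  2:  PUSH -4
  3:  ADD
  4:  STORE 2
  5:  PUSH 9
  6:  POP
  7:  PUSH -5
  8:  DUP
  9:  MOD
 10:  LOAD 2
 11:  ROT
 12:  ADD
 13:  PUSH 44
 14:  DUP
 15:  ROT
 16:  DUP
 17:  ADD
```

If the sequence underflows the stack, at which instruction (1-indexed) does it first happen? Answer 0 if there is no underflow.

PUSH 0  : [0]
PUSH -4 : [0, -4]
ADD     : [-4]
STORE 2 : []
PUSH 9  : [9]
POP     : []
PUSH -5 : [-5]
DUP     : [-5, -5]
MOD     : [0]
LOAD 2  : [0, -4]
ROT  — needs 3 operands, stack has 2 → underflow

11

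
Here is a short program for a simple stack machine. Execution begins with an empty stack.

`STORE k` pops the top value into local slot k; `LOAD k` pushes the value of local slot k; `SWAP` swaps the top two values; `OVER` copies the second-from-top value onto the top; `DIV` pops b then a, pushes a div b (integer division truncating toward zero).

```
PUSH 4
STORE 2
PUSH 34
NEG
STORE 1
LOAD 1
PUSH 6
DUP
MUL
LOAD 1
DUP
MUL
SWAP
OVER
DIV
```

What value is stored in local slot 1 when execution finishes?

PUSH 4   [4]
STORE 2  []
PUSH 34  [34]
NEG      [-34]
STORE 1  []
LOAD 1   [-34]
PUSH 6   [-34, 6]
DUP      [-34, 6, 6]
MUL      [-34, 36]
LOAD 1   [-34, 36, -34]
DUP      [-34, 36, -34, -34]
MUL      [-34, 36, 1156]
SWAP     [-34, 1156, 36]
OVER     [-34, 1156, 36, 1156]
DIV      [-34, 1156, 0]

-34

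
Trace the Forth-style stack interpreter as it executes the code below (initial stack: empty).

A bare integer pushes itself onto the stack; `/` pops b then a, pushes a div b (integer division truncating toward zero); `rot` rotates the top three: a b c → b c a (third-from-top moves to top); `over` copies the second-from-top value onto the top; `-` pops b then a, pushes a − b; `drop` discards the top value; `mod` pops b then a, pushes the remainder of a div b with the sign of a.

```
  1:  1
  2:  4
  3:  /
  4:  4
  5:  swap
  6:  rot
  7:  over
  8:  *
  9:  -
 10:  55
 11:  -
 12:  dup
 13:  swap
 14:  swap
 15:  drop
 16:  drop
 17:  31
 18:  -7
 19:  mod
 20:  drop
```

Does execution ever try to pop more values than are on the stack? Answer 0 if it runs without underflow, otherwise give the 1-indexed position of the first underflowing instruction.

6

1    -> [1]
4    -> [1, 4]
/    -> [0]
4    -> [0, 4]
swap -> [4, 0]
rot  — needs 3 operands, stack has 2 → underflow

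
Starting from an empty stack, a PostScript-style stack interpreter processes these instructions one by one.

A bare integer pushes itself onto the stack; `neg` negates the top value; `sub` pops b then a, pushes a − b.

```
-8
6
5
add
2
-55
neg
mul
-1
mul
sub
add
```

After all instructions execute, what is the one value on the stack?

113

-8  -> [-8]
6   -> [-8, 6]
5   -> [-8, 6, 5]
add -> [-8, 11]
2   -> [-8, 11, 2]
-55 -> [-8, 11, 2, -55]
neg -> [-8, 11, 2, 55]
mul -> [-8, 11, 110]
-1  -> [-8, 11, 110, -1]
mul -> [-8, 11, -110]
sub -> [-8, 121]
add -> [113]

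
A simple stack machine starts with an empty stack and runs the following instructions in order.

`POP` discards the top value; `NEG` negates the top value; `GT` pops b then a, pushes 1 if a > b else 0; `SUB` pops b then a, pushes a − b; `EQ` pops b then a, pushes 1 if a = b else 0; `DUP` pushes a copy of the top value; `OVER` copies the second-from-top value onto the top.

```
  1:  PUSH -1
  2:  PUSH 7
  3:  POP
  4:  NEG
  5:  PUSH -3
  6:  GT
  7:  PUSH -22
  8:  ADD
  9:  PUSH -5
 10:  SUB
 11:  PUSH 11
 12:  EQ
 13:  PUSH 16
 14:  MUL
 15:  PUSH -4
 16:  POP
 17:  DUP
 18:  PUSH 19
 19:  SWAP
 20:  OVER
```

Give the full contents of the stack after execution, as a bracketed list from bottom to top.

PUSH -1   -1
PUSH 7    -1 7
POP       -1
NEG       1
PUSH -3   1 -3
GT        1
PUSH -22  1 -22
ADD       -21
PUSH -5   -21 -5
SUB       -16
PUSH 11   -16 11
EQ        0
PUSH 16   0 16
MUL       0
PUSH -4   0 -4
POP       0
DUP       0 0
PUSH 19   0 0 19
SWAP      0 19 0
OVER      0 19 0 19

[0, 19, 0, 19]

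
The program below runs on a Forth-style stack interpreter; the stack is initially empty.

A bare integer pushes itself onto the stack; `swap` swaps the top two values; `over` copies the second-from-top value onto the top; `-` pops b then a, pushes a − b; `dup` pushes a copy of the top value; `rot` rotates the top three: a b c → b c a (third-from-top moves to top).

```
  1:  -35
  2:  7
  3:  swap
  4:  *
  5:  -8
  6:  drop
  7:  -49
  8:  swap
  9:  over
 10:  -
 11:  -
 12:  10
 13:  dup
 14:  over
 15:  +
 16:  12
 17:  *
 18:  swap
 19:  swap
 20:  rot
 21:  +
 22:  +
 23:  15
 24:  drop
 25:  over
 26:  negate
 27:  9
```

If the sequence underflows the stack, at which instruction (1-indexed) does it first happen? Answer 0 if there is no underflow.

-35  -> [-35]
7    -> [-35, 7]
swap -> [7, -35]
*    -> [-245]
-8   -> [-245, -8]
drop -> [-245]
-49  -> [-245, -49]
swap -> [-49, -245]
over -> [-49, -245, -49]
-    -> [-49, -196]
-    -> [147]
10   -> [147, 10]
dup  -> [147, 10, 10]
over -> [147, 10, 10, 10]
+    -> [147, 10, 20]
12   -> [147, 10, 20, 12]
*    -> [147, 10, 240]
swap -> [147, 240, 10]
swap -> [147, 10, 240]
rot  -> [10, 240, 147]
+    -> [10, 387]
+    -> [397]
15   -> [397, 15]
drop -> [397]
over  — needs 2 operands, stack has 1 → underflow

25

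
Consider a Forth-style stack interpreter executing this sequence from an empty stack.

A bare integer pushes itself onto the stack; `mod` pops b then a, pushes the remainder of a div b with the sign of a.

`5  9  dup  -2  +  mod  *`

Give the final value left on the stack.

5   -> [5]
9   -> [5, 9]
dup -> [5, 9, 9]
-2  -> [5, 9, 9, -2]
+   -> [5, 9, 7]
mod -> [5, 2]
*   -> [10]

10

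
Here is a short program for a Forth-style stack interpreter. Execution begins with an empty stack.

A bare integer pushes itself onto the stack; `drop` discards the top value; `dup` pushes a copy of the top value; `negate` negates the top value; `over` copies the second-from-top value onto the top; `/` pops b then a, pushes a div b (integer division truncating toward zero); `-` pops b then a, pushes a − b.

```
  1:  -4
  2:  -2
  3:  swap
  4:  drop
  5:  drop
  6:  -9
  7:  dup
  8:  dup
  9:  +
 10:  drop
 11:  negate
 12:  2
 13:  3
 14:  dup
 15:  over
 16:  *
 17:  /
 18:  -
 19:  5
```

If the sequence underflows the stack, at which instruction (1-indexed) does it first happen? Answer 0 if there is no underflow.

0

-4     → [-4]
-2     → [-4, -2]
swap   → [-2, -4]
drop   → [-2]
drop   → []
-9     → [-9]
dup    → [-9, -9]
dup    → [-9, -9, -9]
+      → [-9, -18]
drop   → [-9]
negate → [9]
2      → [9, 2]
3      → [9, 2, 3]
dup    → [9, 2, 3, 3]
over   → [9, 2, 3, 3, 3]
*      → [9, 2, 3, 9]
/      → [9, 2, 0]
-      → [9, 2]
5      → [9, 2, 5]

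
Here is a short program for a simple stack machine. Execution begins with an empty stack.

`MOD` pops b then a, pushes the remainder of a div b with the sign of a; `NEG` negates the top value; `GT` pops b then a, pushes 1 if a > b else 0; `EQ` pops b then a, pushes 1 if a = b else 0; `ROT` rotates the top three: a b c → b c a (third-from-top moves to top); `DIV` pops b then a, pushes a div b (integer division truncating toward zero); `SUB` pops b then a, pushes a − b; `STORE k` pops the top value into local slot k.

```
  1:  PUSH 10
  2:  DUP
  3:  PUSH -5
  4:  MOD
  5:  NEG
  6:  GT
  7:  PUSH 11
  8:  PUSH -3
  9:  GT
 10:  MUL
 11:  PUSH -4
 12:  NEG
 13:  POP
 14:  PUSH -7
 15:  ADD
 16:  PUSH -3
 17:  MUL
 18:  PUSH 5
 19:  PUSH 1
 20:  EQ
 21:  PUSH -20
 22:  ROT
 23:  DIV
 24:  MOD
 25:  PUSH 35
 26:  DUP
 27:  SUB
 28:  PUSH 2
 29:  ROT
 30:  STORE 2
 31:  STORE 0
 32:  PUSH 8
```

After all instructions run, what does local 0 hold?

2

PUSH 10  : [10]
DUP      : [10, 10]
PUSH -5  : [10, 10, -5]
MOD      : [10, 0]
NEG      : [10, 0]
GT       : [1]
PUSH 11  : [1, 11]
PUSH -3  : [1, 11, -3]
GT       : [1, 1]
MUL      : [1]
PUSH -4  : [1, -4]
NEG      : [1, 4]
POP      : [1]
PUSH -7  : [1, -7]
ADD      : [-6]
PUSH -3  : [-6, -3]
MUL      : [18]
PUSH 5   : [18, 5]
PUSH 1   : [18, 5, 1]
EQ       : [18, 0]
PUSH -20 : [18, 0, -20]
ROT      : [0, -20, 18]
DIV      : [0, -1]
MOD      : [0]
PUSH 35  : [0, 35]
DUP      : [0, 35, 35]
SUB      : [0, 0]
PUSH 2   : [0, 0, 2]
ROT      : [0, 2, 0]
STORE 2  : [0, 2]
STORE 0  : [0]
PUSH 8   : [0, 8]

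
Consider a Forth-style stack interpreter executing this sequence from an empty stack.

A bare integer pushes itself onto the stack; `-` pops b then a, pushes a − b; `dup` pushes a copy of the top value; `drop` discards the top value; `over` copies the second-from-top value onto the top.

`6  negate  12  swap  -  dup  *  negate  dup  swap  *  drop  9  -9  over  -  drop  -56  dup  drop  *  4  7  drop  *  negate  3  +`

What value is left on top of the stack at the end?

2019

6      -> [6]
negate -> [-6]
12     -> [-6, 12]
swap   -> [12, -6]
-      -> [18]
dup    -> [18, 18]
*      -> [324]
negate -> [-324]
dup    -> [-324, -324]
swap   -> [-324, -324]
*      -> [104976]
drop   -> []
9      -> [9]
-9     -> [9, -9]
over   -> [9, -9, 9]
-      -> [9, -18]
drop   -> [9]
-56    -> [9, -56]
dup    -> [9, -56, -56]
drop   -> [9, -56]
*      -> [-504]
4      -> [-504, 4]
7      -> [-504, 4, 7]
drop   -> [-504, 4]
*      -> [-2016]
negate -> [2016]
3      -> [2016, 3]
+      -> [2019]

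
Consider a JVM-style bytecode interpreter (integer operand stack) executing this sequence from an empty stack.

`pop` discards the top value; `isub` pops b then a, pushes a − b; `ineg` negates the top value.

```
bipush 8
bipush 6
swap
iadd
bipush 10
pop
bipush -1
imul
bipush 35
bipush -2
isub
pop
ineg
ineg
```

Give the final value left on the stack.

bipush 8  : [8]
bipush 6  : [8, 6]
swap      : [6, 8]
iadd      : [14]
bipush 10 : [14, 10]
pop       : [14]
bipush -1 : [14, -1]
imul      : [-14]
bipush 35 : [-14, 35]
bipush -2 : [-14, 35, -2]
isub      : [-14, 37]
pop       : [-14]
ineg      : [14]
ineg      : [-14]

-14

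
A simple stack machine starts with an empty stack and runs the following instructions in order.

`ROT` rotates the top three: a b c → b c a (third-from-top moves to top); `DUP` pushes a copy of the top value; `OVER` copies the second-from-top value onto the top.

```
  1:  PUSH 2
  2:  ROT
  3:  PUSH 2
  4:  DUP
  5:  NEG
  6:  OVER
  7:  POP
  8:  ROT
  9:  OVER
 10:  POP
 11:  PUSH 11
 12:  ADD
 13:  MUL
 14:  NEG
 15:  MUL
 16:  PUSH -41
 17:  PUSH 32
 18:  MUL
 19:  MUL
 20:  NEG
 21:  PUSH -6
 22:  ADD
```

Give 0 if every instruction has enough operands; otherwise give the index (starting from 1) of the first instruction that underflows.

PUSH 2 : [2]
ROT  — needs 3 operands, stack has 1 → underflow

2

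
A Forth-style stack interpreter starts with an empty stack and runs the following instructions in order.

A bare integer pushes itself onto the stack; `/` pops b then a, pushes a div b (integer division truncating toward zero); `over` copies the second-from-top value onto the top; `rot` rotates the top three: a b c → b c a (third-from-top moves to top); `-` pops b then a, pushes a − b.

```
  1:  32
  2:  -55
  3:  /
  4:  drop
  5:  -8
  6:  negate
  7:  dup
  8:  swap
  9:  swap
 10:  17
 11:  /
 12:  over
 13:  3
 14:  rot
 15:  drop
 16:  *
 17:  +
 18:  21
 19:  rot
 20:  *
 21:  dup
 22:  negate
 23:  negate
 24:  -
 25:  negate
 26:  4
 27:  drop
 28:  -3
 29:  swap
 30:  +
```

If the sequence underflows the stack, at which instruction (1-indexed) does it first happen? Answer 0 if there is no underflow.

19

32     -> 32
-55    -> 32 -55
/      -> 0
drop   -> (empty)
-8     -> -8
negate -> 8
dup    -> 8 8
swap   -> 8 8
swap   -> 8 8
17     -> 8 8 17
/      -> 8 0
over   -> 8 0 8
3      -> 8 0 8 3
rot    -> 8 8 3 0
drop   -> 8 8 3
*      -> 8 24
+      -> 32
21     -> 32 21
rot  — needs 3 operands, stack has 2 → underflow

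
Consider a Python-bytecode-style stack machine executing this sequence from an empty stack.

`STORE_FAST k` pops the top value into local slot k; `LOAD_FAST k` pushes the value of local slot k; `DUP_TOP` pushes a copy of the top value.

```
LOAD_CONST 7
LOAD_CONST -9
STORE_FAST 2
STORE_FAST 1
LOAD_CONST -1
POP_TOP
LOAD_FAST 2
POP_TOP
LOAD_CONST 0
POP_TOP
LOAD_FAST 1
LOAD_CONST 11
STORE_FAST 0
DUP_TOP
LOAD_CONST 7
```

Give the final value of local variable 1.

7

LOAD_CONST 7   [7]
LOAD_CONST -9  [7, -9]
STORE_FAST 2   [7]
STORE_FAST 1   []
LOAD_CONST -1  [-1]
POP_TOP        []
LOAD_FAST 2    [-9]
POP_TOP        []
LOAD_CONST 0   [0]
POP_TOP        []
LOAD_FAST 1    [7]
LOAD_CONST 11  [7, 11]
STORE_FAST 0   [7]
DUP_TOP        [7, 7]
LOAD_CONST 7   [7, 7, 7]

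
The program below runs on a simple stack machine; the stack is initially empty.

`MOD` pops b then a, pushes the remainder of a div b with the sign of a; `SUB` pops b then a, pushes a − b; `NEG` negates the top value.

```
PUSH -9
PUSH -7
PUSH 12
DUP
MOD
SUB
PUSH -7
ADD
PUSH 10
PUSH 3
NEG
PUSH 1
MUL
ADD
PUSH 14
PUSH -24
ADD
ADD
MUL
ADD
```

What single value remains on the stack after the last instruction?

PUSH -9  → [-9]
PUSH -7  → [-9, -7]
PUSH 12  → [-9, -7, 12]
DUP      → [-9, -7, 12, 12]
MOD      → [-9, -7, 0]
SUB      → [-9, -7]
PUSH -7  → [-9, -7, -7]
ADD      → [-9, -14]
PUSH 10  → [-9, -14, 10]
PUSH 3   → [-9, -14, 10, 3]
NEG      → [-9, -14, 10, -3]
PUSH 1   → [-9, -14, 10, -3, 1]
MUL      → [-9, -14, 10, -3]
ADD      → [-9, -14, 7]
PUSH 14  → [-9, -14, 7, 14]
PUSH -24 → [-9, -14, 7, 14, -24]
ADD      → [-9, -14, 7, -10]
ADD      → [-9, -14, -3]
MUL      → [-9, 42]
ADD      → [33]

33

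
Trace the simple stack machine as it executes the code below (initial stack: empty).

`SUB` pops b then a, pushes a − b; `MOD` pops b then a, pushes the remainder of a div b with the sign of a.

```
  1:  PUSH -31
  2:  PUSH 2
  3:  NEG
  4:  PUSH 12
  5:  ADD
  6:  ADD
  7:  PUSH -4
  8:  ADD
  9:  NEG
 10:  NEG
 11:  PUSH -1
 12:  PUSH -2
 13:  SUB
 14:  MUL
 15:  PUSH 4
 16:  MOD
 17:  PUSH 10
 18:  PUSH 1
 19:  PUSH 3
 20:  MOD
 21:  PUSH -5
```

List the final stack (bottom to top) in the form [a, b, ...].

[-1, 10, 1, -5]

PUSH -31 : [-31]
PUSH 2   : [-31, 2]
NEG      : [-31, -2]
PUSH 12  : [-31, -2, 12]
ADD      : [-31, 10]
ADD      : [-21]
PUSH -4  : [-21, -4]
ADD      : [-25]
NEG      : [25]
NEG      : [-25]
PUSH -1  : [-25, -1]
PUSH -2  : [-25, -1, -2]
SUB      : [-25, 1]
MUL      : [-25]
PUSH 4   : [-25, 4]
MOD      : [-1]
PUSH 10  : [-1, 10]
PUSH 1   : [-1, 10, 1]
PUSH 3   : [-1, 10, 1, 3]
MOD      : [-1, 10, 1]
PUSH -5  : [-1, 10, 1, -5]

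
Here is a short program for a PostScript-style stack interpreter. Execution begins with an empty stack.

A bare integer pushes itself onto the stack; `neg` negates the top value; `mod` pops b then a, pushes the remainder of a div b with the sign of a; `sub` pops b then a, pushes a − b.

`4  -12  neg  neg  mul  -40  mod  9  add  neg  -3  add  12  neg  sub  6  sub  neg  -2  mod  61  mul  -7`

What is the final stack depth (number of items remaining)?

4   : [4]
-12 : [4, -12]
neg : [4, 12]
neg : [4, -12]
mul : [-48]
-40 : [-48, -40]
mod : [-8]
9   : [-8, 9]
add : [1]
neg : [-1]
-3  : [-1, -3]
add : [-4]
12  : [-4, 12]
neg : [-4, -12]
sub : [8]
6   : [8, 6]
sub : [2]
neg : [-2]
-2  : [-2, -2]
mod : [0]
61  : [0, 61]
mul : [0]
-7  : [0, -7]

2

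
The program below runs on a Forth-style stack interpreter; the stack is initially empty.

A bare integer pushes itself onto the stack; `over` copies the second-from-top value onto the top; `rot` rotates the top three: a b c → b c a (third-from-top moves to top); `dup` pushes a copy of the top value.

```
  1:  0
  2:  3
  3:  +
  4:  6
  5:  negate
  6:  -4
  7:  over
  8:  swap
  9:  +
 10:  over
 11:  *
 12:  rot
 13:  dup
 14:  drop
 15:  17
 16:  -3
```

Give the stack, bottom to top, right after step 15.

0      -> 0
3      -> 0 3
+      -> 3
6      -> 3 6
negate -> 3 -6
-4     -> 3 -6 -4
over   -> 3 -6 -4 -6
swap   -> 3 -6 -6 -4
+      -> 3 -6 -10
over   -> 3 -6 -10 -6
*      -> 3 -6 60
rot    -> -6 60 3
dup    -> -6 60 3 3
drop   -> -6 60 3
17     -> -6 60 3 17

[-6, 60, 3, 17]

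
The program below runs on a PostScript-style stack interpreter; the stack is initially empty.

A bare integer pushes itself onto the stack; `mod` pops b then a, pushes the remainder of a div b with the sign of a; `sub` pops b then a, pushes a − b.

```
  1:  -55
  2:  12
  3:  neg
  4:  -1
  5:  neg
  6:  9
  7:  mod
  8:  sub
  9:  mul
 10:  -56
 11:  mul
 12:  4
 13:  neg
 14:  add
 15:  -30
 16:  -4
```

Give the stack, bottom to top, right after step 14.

-55 : -55
12  : -55 12
neg : -55 -12
-1  : -55 -12 -1
neg : -55 -12 1
9   : -55 -12 1 9
mod : -55 -12 1
sub : -55 -13
mul : 715
-56 : 715 -56
mul : -40040
4   : -40040 4
neg : -40040 -4
add : -40044

[-40044]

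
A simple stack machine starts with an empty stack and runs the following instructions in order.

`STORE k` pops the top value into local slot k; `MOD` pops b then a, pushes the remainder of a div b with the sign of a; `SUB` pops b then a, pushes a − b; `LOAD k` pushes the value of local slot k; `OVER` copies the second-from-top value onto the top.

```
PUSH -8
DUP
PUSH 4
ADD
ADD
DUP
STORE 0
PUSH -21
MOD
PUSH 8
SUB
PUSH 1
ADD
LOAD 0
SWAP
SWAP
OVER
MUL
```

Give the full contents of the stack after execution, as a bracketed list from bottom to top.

[-19, 228]

PUSH -8  -> -8
DUP      -> -8 -8
PUSH 4   -> -8 -8 4
ADD      -> -8 -4
ADD      -> -12
DUP      -> -12 -12
STORE 0  -> -12
PUSH -21 -> -12 -21
MOD      -> -12
PUSH 8   -> -12 8
SUB      -> -20
PUSH 1   -> -20 1
ADD      -> -19
LOAD 0   -> -19 -12
SWAP     -> -12 -19
SWAP     -> -19 -12
OVER     -> -19 -12 -19
MUL      -> -19 228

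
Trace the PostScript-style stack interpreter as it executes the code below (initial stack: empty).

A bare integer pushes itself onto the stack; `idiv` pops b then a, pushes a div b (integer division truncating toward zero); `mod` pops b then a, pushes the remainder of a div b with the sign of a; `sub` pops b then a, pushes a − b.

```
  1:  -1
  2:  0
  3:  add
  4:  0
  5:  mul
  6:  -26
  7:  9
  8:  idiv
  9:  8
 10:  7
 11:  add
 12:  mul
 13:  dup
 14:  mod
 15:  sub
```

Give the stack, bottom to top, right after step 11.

-1   → [-1]
0    → [-1, 0]
add  → [-1]
0    → [-1, 0]
mul  → [0]
-26  → [0, -26]
9    → [0, -26, 9]
idiv → [0, -2]
8    → [0, -2, 8]
7    → [0, -2, 8, 7]
add  → [0, -2, 15]

[0, -2, 15]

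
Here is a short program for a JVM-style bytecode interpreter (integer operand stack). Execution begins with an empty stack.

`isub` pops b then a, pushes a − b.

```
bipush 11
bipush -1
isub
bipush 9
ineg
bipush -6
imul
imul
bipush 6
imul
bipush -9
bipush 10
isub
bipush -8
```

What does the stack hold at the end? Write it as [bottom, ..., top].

bipush 11 → 11
bipush -1 → 11 -1
isub      → 12
bipush 9  → 12 9
ineg      → 12 -9
bipush -6 → 12 -9 -6
imul      → 12 54
imul      → 648
bipush 6  → 648 6
imul      → 3888
bipush -9 → 3888 -9
bipush 10 → 3888 -9 10
isub      → 3888 -19
bipush -8 → 3888 -19 -8

[3888, -19, -8]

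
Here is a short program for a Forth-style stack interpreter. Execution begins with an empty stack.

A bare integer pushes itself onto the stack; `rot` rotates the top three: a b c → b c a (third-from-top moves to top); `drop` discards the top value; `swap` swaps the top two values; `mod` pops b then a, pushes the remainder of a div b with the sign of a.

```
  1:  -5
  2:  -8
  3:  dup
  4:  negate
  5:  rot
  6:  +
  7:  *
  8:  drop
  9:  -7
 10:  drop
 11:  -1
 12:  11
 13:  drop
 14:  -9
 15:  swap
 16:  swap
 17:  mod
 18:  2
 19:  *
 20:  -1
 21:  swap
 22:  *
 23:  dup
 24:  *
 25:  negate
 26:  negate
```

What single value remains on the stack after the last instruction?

-5     : -5
-8     : -5 -8
dup    : -5 -8 -8
negate : -5 -8 8
rot    : -8 8 -5
+      : -8 3
*      : -24
drop   : (empty)
-7     : -7
drop   : (empty)
-1     : -1
11     : -1 11
drop   : -1
-9     : -1 -9
swap   : -9 -1
swap   : -1 -9
mod    : -1
2      : -1 2
*      : -2
-1     : -2 -1
swap   : -1 -2
*      : 2
dup    : 2 2
*      : 4
negate : -4
negate : 4

4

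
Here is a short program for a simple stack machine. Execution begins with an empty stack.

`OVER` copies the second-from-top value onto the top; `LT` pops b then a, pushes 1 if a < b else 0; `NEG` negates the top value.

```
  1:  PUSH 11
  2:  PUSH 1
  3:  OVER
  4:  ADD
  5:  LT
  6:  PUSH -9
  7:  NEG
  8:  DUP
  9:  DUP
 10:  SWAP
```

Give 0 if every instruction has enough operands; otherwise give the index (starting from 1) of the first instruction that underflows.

PUSH 11 → 11
PUSH 1  → 11 1
OVER    → 11 1 11
ADD     → 11 12
LT      → 1
PUSH -9 → 1 -9
NEG     → 1 9
DUP     → 1 9 9
DUP     → 1 9 9 9
SWAP    → 1 9 9 9

0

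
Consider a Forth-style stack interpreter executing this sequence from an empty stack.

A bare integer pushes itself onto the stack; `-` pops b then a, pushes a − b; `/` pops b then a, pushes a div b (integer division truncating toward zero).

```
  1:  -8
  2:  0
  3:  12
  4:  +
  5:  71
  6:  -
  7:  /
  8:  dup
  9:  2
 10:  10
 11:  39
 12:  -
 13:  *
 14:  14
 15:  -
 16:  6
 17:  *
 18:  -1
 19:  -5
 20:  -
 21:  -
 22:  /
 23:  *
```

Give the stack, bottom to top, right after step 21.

[0, 0, -436]

-8  → -8
0   → -8 0
12  → -8 0 12
+   → -8 12
71  → -8 12 71
-   → -8 -59
/   → 0
dup → 0 0
2   → 0 0 2
10  → 0 0 2 10
39  → 0 0 2 10 39
-   → 0 0 2 -29
*   → 0 0 -58
14  → 0 0 -58 14
-   → 0 0 -72
6   → 0 0 -72 6
*   → 0 0 -432
-1  → 0 0 -432 -1
-5  → 0 0 -432 -1 -5
-   → 0 0 -432 4
-   → 0 0 -436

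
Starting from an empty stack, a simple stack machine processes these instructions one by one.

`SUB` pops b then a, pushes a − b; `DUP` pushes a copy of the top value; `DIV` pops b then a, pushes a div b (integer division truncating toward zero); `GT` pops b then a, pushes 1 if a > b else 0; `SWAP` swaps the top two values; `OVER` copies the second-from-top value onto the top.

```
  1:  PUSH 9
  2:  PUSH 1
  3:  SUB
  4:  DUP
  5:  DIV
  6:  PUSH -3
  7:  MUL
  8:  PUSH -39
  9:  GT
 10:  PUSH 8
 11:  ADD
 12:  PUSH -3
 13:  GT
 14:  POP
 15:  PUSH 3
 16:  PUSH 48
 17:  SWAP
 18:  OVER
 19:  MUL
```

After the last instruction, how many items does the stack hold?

PUSH 9    9
PUSH 1    9 1
SUB       8
DUP       8 8
DIV       1
PUSH -3   1 -3
MUL       -3
PUSH -39  -3 -39
GT        1
PUSH 8    1 8
ADD       9
PUSH -3   9 -3
GT        1
POP       (empty)
PUSH 3    3
PUSH 48   3 48
SWAP      48 3
OVER      48 3 48
MUL       48 144

2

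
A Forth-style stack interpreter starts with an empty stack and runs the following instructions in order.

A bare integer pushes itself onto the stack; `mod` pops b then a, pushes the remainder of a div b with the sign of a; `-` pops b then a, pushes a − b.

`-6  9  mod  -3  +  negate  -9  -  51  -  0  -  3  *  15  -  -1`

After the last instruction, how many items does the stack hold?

-6     → [-6]
9      → [-6, 9]
mod    → [-6]
-3     → [-6, -3]
+      → [-9]
negate → [9]
-9     → [9, -9]
-      → [18]
51     → [18, 51]
-      → [-33]
0      → [-33, 0]
-      → [-33]
3      → [-33, 3]
*      → [-99]
15     → [-99, 15]
-      → [-114]
-1     → [-114, -1]

2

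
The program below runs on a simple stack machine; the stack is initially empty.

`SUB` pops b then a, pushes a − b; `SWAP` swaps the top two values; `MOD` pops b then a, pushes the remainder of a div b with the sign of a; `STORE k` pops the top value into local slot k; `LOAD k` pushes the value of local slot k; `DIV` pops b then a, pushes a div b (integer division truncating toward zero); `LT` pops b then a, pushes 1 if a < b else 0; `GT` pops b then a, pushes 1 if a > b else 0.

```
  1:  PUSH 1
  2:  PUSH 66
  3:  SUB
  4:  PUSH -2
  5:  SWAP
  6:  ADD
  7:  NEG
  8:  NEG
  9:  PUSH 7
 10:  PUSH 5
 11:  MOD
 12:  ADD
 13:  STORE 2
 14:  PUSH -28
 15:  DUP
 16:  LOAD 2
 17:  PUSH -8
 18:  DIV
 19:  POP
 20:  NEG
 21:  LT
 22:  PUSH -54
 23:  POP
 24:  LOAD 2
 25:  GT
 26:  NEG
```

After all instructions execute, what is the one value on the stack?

-1

PUSH 1   : 1
PUSH 66  : 1 66
SUB      : -65
PUSH -2  : -65 -2
SWAP     : -2 -65
ADD      : -67
NEG      : 67
NEG      : -67
PUSH 7   : -67 7
PUSH 5   : -67 7 5
MOD      : -67 2
ADD      : -65
STORE 2  : (empty)
PUSH -28 : -28
DUP      : -28 -28
LOAD 2   : -28 -28 -65
PUSH -8  : -28 -28 -65 -8
DIV      : -28 -28 8
POP      : -28 -28
NEG      : -28 28
LT       : 1
PUSH -54 : 1 -54
POP      : 1
LOAD 2   : 1 -65
GT       : 1
NEG      : -1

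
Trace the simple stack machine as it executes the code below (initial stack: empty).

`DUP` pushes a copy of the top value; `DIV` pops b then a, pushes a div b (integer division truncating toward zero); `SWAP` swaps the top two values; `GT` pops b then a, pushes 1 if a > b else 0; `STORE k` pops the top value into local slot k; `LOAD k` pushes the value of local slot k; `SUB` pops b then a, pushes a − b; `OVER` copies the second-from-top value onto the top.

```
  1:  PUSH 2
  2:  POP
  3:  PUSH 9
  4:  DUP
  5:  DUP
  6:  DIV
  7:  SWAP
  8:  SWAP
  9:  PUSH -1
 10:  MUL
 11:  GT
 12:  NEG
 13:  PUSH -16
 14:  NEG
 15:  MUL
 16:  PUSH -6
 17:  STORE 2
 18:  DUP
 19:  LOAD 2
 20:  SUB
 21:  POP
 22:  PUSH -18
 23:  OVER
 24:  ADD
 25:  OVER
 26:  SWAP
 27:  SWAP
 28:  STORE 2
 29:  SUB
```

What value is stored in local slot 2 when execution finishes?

PUSH 2   → 2
POP      → (empty)
PUSH 9   → 9
DUP      → 9 9
DUP      → 9 9 9
DIV      → 9 1
SWAP     → 1 9
SWAP     → 9 1
PUSH -1  → 9 1 -1
MUL      → 9 -1
GT       → 1
NEG      → -1
PUSH -16 → -1 -16
NEG      → -1 16
MUL      → -16
PUSH -6  → -16 -6
STORE 2  → -16
DUP      → -16 -16
LOAD 2   → -16 -16 -6
SUB      → -16 -10
POP      → -16
PUSH -18 → -16 -18
OVER     → -16 -18 -16
ADD      → -16 -34
OVER     → -16 -34 -16
SWAP     → -16 -16 -34
SWAP     → -16 -34 -16
STORE 2  → -16 -34
SUB      → 18

-16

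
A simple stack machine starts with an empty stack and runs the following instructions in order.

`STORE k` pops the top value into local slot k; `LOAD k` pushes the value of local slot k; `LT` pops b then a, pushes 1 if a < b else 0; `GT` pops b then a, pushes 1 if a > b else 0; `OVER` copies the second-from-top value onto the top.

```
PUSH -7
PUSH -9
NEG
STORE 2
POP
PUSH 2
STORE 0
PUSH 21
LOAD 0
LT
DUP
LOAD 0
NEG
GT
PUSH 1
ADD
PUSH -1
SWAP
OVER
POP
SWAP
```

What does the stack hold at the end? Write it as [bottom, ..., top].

[0, 2, -1]

PUSH -7 : -7
PUSH -9 : -7 -9
NEG     : -7 9
STORE 2 : -7
POP     : (empty)
PUSH 2  : 2
STORE 0 : (empty)
PUSH 21 : 21
LOAD 0  : 21 2
LT      : 0
DUP     : 0 0
LOAD 0  : 0 0 2
NEG     : 0 0 -2
GT      : 0 1
PUSH 1  : 0 1 1
ADD     : 0 2
PUSH -1 : 0 2 -1
SWAP    : 0 -1 2
OVER    : 0 -1 2 -1
POP     : 0 -1 2
SWAP    : 0 2 -1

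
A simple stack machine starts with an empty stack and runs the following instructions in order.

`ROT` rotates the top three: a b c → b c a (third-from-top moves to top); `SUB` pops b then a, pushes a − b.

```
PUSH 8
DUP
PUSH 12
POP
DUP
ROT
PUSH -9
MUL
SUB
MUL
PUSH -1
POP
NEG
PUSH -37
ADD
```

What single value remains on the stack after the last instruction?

-677

PUSH 8   → 8
DUP      → 8 8
PUSH 12  → 8 8 12
POP      → 8 8
DUP      → 8 8 8
ROT      → 8 8 8
PUSH -9  → 8 8 8 -9
MUL      → 8 8 -72
SUB      → 8 80
MUL      → 640
PUSH -1  → 640 -1
POP      → 640
NEG      → -640
PUSH -37 → -640 -37
ADD      → -677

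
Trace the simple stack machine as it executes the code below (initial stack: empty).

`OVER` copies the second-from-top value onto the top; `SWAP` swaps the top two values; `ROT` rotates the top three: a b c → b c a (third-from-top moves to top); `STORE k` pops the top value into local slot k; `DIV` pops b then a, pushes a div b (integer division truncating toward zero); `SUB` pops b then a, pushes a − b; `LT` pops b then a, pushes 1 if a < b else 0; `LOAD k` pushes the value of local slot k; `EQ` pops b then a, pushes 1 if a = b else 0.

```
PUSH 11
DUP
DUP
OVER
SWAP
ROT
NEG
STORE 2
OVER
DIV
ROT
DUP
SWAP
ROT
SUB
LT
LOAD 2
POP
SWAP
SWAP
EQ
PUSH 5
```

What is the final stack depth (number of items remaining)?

PUSH 11 → 11
DUP     → 11 11
DUP     → 11 11 11
OVER    → 11 11 11 11
SWAP    → 11 11 11 11
ROT     → 11 11 11 11
NEG     → 11 11 11 -11
STORE 2 → 11 11 11
OVER    → 11 11 11 11
DIV     → 11 11 1
ROT     → 11 1 11
DUP     → 11 1 11 11
SWAP    → 11 1 11 11
ROT     → 11 11 11 1
SUB     → 11 11 10
LT      → 11 0
LOAD 2  → 11 0 -11
POP     → 11 0
SWAP    → 0 11
SWAP    → 11 0
EQ      → 0
PUSH 5  → 0 5

2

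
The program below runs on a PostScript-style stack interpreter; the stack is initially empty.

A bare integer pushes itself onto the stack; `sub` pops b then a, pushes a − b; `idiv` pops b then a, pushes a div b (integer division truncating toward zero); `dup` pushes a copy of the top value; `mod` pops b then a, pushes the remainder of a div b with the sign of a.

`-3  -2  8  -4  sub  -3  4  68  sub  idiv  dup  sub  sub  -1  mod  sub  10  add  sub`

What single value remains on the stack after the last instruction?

-3   -> -3
-2   -> -3 -2
8    -> -3 -2 8
-4   -> -3 -2 8 -4
sub  -> -3 -2 12
-3   -> -3 -2 12 -3
4    -> -3 -2 12 -3 4
68   -> -3 -2 12 -3 4 68
sub  -> -3 -2 12 -3 -64
idiv -> -3 -2 12 0
dup  -> -3 -2 12 0 0
sub  -> -3 -2 12 0
sub  -> -3 -2 12
-1   -> -3 -2 12 -1
mod  -> -3 -2 0
sub  -> -3 -2
10   -> -3 -2 10
add  -> -3 8
sub  -> -11

-11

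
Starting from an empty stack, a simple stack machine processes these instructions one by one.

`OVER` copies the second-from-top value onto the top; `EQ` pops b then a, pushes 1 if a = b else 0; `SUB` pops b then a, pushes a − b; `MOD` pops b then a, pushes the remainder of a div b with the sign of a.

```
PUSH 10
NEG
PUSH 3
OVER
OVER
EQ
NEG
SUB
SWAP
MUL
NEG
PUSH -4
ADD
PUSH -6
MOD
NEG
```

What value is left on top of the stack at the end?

PUSH 10 : [10]
NEG     : [-10]
PUSH 3  : [-10, 3]
OVER    : [-10, 3, -10]
OVER    : [-10, 3, -10, 3]
EQ      : [-10, 3, 0]
NEG     : [-10, 3, 0]
SUB     : [-10, 3]
SWAP    : [3, -10]
MUL     : [-30]
NEG     : [30]
PUSH -4 : [30, -4]
ADD     : [26]
PUSH -6 : [26, -6]
MOD     : [2]
NEG     : [-2]

-2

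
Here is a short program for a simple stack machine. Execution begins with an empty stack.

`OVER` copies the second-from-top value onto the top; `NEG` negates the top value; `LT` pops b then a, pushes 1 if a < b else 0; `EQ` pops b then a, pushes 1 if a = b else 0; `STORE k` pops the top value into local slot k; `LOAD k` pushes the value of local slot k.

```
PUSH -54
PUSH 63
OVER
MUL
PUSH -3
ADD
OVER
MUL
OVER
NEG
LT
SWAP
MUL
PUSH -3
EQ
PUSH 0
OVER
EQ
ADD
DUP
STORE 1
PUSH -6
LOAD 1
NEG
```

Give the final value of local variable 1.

PUSH -54 : -54
PUSH 63  : -54 63
OVER     : -54 63 -54
MUL      : -54 -3402
PUSH -3  : -54 -3402 -3
ADD      : -54 -3405
OVER     : -54 -3405 -54
MUL      : -54 183870
OVER     : -54 183870 -54
NEG      : -54 183870 54
LT       : -54 0
SWAP     : 0 -54
MUL      : 0
PUSH -3  : 0 -3
EQ       : 0
PUSH 0   : 0 0
OVER     : 0 0 0
EQ       : 0 1
ADD      : 1
DUP      : 1 1
STORE 1  : 1
PUSH -6  : 1 -6
LOAD 1   : 1 -6 1
NEG      : 1 -6 -1

1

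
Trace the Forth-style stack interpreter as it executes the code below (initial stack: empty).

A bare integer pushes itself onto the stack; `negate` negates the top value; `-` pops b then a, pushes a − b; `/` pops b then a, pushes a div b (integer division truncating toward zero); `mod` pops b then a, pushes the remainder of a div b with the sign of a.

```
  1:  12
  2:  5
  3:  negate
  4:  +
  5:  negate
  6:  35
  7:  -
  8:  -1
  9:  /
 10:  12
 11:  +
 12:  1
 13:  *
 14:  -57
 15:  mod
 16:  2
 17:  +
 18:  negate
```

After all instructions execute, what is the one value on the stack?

-56

12     : [12]
5      : [12, 5]
negate : [12, -5]
+      : [7]
negate : [-7]
35     : [-7, 35]
-      : [-42]
-1     : [-42, -1]
/      : [42]
12     : [42, 12]
+      : [54]
1      : [54, 1]
*      : [54]
-57    : [54, -57]
mod    : [54]
2      : [54, 2]
+      : [56]
negate : [-56]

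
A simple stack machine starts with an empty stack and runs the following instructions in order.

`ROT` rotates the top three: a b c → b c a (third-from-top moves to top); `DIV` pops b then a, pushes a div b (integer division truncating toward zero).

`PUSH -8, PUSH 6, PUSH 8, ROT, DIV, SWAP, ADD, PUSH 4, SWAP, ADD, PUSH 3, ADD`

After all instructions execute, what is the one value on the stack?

12

PUSH -8  -8
PUSH 6   -8 6
PUSH 8   -8 6 8
ROT      6 8 -8
DIV      6 -1
SWAP     -1 6
ADD      5
PUSH 4   5 4
SWAP     4 5
ADD      9
PUSH 3   9 3
ADD      12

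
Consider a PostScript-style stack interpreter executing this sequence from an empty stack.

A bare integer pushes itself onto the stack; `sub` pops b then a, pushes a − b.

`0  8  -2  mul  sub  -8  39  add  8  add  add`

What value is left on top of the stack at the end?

55

0   → 0
8   → 0 8
-2  → 0 8 -2
mul → 0 -16
sub → 16
-8  → 16 -8
39  → 16 -8 39
add → 16 31
8   → 16 31 8
add → 16 39
add → 55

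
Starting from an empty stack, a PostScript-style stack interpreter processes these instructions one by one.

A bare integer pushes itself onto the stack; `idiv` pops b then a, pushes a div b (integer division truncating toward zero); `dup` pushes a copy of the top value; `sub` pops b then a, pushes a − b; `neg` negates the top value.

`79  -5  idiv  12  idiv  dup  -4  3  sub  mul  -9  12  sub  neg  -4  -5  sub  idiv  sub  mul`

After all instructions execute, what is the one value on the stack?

14

79   : 79
-5   : 79 -5
idiv : -15
12   : -15 12
idiv : -1
dup  : -1 -1
-4   : -1 -1 -4
3    : -1 -1 -4 3
sub  : -1 -1 -7
mul  : -1 7
-9   : -1 7 -9
12   : -1 7 -9 12
sub  : -1 7 -21
neg  : -1 7 21
-4   : -1 7 21 -4
-5   : -1 7 21 -4 -5
sub  : -1 7 21 1
idiv : -1 7 21
sub  : -1 -14
mul  : 14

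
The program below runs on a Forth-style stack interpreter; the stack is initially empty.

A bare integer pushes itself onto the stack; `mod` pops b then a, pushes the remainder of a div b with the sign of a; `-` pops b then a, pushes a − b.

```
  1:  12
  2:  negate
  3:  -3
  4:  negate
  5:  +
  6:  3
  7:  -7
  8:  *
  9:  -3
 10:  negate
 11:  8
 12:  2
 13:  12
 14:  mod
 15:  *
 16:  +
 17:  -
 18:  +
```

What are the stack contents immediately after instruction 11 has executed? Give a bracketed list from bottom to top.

12     -> [12]
negate -> [-12]
-3     -> [-12, -3]
negate -> [-12, 3]
+      -> [-9]
3      -> [-9, 3]
-7     -> [-9, 3, -7]
*      -> [-9, -21]
-3     -> [-9, -21, -3]
negate -> [-9, -21, 3]
8      -> [-9, -21, 3, 8]

[-9, -21, 3, 8]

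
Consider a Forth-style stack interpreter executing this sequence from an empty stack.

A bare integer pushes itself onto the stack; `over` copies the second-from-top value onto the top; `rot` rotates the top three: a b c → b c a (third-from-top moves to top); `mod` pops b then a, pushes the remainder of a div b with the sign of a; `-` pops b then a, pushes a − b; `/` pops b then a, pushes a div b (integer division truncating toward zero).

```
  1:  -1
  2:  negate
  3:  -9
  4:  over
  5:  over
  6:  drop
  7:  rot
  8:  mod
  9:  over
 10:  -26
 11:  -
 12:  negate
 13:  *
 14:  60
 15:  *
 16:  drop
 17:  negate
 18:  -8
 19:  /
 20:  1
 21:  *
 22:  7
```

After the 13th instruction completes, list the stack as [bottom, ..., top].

-1      [-1]
negate  [1]
-9      [1, -9]
over    [1, -9, 1]
over    [1, -9, 1, -9]
drop    [1, -9, 1]
rot     [-9, 1, 1]
mod     [-9, 0]
over    [-9, 0, -9]
-26     [-9, 0, -9, -26]
-       [-9, 0, 17]
negate  [-9, 0, -17]
*       [-9, 0]

[-9, 0]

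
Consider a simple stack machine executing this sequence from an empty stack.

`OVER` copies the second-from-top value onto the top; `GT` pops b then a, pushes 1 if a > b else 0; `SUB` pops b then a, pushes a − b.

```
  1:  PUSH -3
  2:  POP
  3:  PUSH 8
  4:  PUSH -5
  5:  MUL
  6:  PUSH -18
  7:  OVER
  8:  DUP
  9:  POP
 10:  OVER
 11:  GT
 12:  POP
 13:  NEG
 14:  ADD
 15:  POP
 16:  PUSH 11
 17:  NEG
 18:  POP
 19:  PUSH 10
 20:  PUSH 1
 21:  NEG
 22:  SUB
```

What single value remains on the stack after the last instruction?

PUSH -3  -> [-3]
POP      -> []
PUSH 8   -> [8]
PUSH -5  -> [8, -5]
MUL      -> [-40]
PUSH -18 -> [-40, -18]
OVER     -> [-40, -18, -40]
DUP      -> [-40, -18, -40, -40]
POP      -> [-40, -18, -40]
OVER     -> [-40, -18, -40, -18]
GT       -> [-40, -18, 0]
POP      -> [-40, -18]
NEG      -> [-40, 18]
ADD      -> [-22]
POP      -> []
PUSH 11  -> [11]
NEG      -> [-11]
POP      -> []
PUSH 10  -> [10]
PUSH 1   -> [10, 1]
NEG      -> [10, -1]
SUB      -> [11]

11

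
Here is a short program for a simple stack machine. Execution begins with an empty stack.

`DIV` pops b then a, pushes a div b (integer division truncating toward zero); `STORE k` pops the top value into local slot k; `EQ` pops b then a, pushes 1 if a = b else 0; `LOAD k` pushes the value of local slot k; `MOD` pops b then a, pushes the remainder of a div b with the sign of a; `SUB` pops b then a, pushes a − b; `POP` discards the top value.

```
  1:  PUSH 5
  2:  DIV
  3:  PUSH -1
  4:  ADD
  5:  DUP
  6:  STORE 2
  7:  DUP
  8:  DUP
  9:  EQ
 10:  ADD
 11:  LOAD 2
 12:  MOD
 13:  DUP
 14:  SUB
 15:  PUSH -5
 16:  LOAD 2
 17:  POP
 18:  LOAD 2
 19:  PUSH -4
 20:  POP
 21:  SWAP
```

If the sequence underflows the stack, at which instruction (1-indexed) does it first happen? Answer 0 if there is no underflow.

2

PUSH 5  5
DIV  — needs 2 operands, stack has 1 → underflow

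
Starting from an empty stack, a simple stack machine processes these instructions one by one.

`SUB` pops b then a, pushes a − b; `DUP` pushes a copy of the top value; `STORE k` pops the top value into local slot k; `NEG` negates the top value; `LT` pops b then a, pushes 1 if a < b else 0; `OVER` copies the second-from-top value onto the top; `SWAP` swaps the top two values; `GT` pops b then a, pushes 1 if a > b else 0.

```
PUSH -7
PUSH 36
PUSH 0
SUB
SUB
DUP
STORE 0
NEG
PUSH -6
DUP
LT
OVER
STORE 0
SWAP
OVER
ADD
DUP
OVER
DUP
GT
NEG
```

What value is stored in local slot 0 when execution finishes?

PUSH -7 → -7
PUSH 36 → -7 36
PUSH 0  → -7 36 0
SUB     → -7 36
SUB     → -43
DUP     → -43 -43
STORE 0 → -43
NEG     → 43
PUSH -6 → 43 -6
DUP     → 43 -6 -6
LT      → 43 0
OVER    → 43 0 43
STORE 0 → 43 0
SWAP    → 0 43
OVER    → 0 43 0
ADD     → 0 43
DUP     → 0 43 43
OVER    → 0 43 43 43
DUP     → 0 43 43 43 43
GT      → 0 43 43 0
NEG     → 0 43 43 0

43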